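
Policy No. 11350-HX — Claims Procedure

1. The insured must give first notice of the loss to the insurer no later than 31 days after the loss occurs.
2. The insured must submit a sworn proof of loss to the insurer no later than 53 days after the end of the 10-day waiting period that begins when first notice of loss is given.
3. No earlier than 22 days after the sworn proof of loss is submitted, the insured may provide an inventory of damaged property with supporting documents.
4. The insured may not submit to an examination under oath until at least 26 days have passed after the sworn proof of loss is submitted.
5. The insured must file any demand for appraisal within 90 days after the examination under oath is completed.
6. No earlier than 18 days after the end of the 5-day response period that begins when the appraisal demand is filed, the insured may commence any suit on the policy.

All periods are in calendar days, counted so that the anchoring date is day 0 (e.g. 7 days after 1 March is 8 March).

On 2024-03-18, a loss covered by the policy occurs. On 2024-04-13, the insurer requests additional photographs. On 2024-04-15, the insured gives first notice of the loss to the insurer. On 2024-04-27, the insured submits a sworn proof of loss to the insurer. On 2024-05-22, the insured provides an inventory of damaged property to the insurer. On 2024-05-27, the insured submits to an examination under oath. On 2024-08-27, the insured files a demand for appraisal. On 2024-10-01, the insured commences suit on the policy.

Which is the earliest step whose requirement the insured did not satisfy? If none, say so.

Step 5

(1) due by 2024-03-18 + 31 days = 2024-04-18; 2024-04-15 is within that limit.
(2) due by 2024-04-25 + 53 days = 2024-06-17; done 2024-04-27 — timely.
(3) permitted from 2024-04-27 + 22 days = 2024-05-19 onward; done 2024-05-22 — permitted.
(4) permitted from 2024-04-27 + 26 days = 2024-05-23 onward; done 2024-05-27, after the minimum wait.
(5) due by 2024-05-27 + 90 days = 2024-08-25; 2024-08-27 misses that deadline by 2 days.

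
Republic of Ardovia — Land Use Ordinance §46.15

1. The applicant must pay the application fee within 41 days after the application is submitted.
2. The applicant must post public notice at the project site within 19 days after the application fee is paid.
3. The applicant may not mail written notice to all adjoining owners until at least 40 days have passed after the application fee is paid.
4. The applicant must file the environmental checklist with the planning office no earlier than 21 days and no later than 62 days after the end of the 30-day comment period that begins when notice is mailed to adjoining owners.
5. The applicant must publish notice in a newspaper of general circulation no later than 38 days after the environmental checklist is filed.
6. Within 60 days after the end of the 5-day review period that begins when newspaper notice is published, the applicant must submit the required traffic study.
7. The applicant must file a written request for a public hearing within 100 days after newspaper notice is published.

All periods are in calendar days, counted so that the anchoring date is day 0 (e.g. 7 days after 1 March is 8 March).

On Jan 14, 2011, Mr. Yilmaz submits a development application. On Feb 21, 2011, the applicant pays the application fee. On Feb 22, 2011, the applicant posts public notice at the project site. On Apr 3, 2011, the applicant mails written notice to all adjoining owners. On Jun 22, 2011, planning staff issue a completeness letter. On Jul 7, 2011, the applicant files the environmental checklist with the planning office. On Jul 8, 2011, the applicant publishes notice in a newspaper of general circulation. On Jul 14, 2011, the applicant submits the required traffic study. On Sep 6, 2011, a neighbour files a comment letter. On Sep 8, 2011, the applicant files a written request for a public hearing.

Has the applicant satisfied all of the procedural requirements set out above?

Step 1 — counting 41 days from Jan 14, 2011 (when the application is submitted) gives a deadline of Feb 24, 2011; Feb 21, 2011 is within that limit.
Step 2 — counting 19 days from Feb 21, 2011 (when the application fee is paid) gives a deadline of Mar 12, 2011; completed Feb 22, 2011, before the deadline.
Step 3 — must wait 40 days from Feb 21, 2011 (when the application fee is paid), so not before Apr 2, 2011; done Apr 3, 2011, after the minimum wait.
Step 4 — 21 and 62 days from May 3, 2011 (end of the 30-day comment period, which began when notice is mailed to adjoining owners on Apr 3, 2011) are May 24, 2011 and Jul 4, 2011 respectively; done Jul 7, 2011 — 3 days after the window closed.

No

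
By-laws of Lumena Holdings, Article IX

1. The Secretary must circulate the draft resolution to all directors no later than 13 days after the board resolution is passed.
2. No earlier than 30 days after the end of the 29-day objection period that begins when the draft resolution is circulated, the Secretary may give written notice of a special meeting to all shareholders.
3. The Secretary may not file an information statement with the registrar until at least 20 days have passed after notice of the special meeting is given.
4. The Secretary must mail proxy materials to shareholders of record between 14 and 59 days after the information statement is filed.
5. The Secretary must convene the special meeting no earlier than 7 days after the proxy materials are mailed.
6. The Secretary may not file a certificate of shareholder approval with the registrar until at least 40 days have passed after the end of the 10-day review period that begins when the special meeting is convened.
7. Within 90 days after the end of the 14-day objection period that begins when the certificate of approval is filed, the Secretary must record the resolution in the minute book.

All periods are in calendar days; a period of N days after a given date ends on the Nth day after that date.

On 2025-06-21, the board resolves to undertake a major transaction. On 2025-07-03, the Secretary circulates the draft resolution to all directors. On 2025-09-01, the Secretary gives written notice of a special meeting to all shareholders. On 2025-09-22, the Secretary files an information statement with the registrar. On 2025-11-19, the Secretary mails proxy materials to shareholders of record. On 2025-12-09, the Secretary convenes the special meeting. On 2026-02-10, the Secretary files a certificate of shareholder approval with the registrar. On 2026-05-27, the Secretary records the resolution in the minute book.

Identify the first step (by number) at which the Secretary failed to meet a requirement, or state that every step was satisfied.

(1) due by 2025-06-21 + 13 days = 2025-07-04; done 2025-07-03 — timely.
(2) permitted from 2025-08-01 + 30 days = 2025-08-31 onward; done 2025-09-01 — permitted.
(3) permitted from 2025-09-01 + 20 days = 2025-09-21 onward; done 2025-09-22 — permitted.
(4) the permitted window runs from 2025-09-22 + 14 = 2025-10-06 to 2025-09-22 + 59 = 2025-11-20; 2025-11-19 falls inside that range.
(5) permitted from 2025-11-19 + 7 days = 2025-11-26 onward; 2025-12-09 is on or after that date.
(6) permitted from 2025-12-19 + 40 days = 2026-01-28 onward; done 2026-02-10, after the minimum wait.
(7) due by 2026-02-24 + 90 days = 2026-05-25; 2026-05-27 misses that deadline by 2 days.
Later steps need not be reached.

Step 7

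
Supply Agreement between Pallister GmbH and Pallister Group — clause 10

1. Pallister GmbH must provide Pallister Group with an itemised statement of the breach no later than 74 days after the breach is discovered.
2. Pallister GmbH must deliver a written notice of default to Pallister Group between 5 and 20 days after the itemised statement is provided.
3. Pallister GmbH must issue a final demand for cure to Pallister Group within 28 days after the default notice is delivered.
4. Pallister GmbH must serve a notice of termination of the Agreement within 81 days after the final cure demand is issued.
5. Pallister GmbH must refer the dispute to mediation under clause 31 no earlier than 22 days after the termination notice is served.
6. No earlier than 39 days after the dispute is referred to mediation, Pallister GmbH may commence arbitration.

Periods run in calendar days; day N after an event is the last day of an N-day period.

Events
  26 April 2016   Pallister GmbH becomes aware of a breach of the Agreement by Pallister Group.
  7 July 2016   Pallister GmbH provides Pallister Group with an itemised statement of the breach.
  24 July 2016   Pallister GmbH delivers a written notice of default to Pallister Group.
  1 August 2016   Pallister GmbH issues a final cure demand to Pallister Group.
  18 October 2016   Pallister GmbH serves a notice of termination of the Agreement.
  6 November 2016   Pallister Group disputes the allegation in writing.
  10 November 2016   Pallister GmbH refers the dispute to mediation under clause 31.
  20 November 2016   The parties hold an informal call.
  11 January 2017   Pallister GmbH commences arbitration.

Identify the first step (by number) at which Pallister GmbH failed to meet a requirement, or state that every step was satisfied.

(1) due by 26 April 2016 + 74 days = 9 July 2016; done 7 July 2016 — timely.
(2) the permitted window runs from 7 July 2016 + 5 = 12 July 2016 to 7 July 2016 + 20 = 27 July 2016; done 24 July 2016, which is between those dates.
(3) due by 24 July 2016 + 28 days = 21 August 2016; done 1 August 2016 — timely.
(4) due by 1 August 2016 + 81 days = 21 October 2016; completed 18 October 2016, before the deadline.
(5) permitted from 18 October 2016 + 22 days = 9 November 2016 onward; done 10 November 2016, after the minimum wait.
(6) permitted from 10 November 2016 + 39 days = 19 December 2016 onward; done 11 January 2017, after the minimum wait.

None — every step was satisfied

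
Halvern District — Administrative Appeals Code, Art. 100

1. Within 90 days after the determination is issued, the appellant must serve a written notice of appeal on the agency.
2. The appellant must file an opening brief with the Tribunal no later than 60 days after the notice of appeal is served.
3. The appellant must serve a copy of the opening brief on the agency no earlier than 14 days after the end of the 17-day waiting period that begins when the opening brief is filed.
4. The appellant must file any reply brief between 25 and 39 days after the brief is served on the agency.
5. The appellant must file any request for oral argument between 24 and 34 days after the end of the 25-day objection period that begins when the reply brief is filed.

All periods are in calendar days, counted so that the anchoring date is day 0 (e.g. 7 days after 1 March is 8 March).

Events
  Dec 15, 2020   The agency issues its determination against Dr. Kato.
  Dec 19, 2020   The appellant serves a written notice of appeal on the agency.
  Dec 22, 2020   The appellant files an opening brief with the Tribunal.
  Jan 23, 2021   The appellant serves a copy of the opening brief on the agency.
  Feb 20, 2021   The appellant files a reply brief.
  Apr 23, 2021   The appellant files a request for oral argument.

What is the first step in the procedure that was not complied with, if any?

Step 5

Step 1: 90 days after Dec 15, 2020 (when the determination is issued) is Mar 15, 2021; Dec 19, 2020 is within that limit.
Step 2: 60 days after Dec 19, 2020 (when the notice of appeal is served) is Feb 17, 2021; Dec 22, 2020 is within that limit.
Step 3: the earliest permitted date is 14 days after Jan 8, 2021 (end of the 17-day waiting period, which began when the opening brief is filed on Dec 22, 2020), i.e. Jan 22, 2021; done Jan 23, 2021 — permitted.
Step 4: the window is 25–39 days after Jan 23, 2021 (when the brief is served on the agency), so Feb 17, 2021 through Mar 3, 2021; done Feb 20, 2021, which is between those dates.
Step 5: the window is 24–34 days after Mar 17, 2021 (end of the 25-day objection period, which began when the reply brief is filed on Feb 20, 2021), so Apr 10, 2021 through Apr 20, 2021; Apr 23, 2021 is 3 days past the end of the window.
Later steps need not be reached.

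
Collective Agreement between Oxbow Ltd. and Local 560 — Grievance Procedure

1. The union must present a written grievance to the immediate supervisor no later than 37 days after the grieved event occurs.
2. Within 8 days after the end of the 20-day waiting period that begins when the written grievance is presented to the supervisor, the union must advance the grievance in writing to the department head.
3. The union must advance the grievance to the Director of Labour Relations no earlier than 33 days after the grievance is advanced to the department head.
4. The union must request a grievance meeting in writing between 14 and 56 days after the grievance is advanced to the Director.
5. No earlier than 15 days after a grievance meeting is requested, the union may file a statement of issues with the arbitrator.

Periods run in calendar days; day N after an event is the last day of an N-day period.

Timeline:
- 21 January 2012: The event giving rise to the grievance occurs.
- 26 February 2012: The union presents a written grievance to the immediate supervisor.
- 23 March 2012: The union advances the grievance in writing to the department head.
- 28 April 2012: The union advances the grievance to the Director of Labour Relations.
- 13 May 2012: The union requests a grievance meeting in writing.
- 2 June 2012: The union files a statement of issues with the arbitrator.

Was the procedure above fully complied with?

Step 1: 37 days after 21 January 2012 (when the grieved event occurs) is 27 February 2012; done 26 February 2012 — timely.
Step 2: 8 days after 17 March 2012 (end of the 20-day waiting period, which began when the written grievance is presented to the supervisor on 26 February 2012) is 25 March 2012; 23 March 2012 is within that limit.
Step 3: the earliest permitted date is 33 days after 23 March 2012 (when the grievance is advanced to the department head), i.e. 25 April 2012; done 28 April 2012 — permitted.
Step 4: the window is 14–56 days after 28 April 2012 (when the grievance is advanced to the Director), so 12 May 2012 through 23 June 2012; done 13 May 2012, which is between those dates.
Step 5: the earliest permitted date is 15 days after 13 May 2012 (when a grievance meeting is requested), i.e. 28 May 2012; done 2 June 2012 — permitted.

Yes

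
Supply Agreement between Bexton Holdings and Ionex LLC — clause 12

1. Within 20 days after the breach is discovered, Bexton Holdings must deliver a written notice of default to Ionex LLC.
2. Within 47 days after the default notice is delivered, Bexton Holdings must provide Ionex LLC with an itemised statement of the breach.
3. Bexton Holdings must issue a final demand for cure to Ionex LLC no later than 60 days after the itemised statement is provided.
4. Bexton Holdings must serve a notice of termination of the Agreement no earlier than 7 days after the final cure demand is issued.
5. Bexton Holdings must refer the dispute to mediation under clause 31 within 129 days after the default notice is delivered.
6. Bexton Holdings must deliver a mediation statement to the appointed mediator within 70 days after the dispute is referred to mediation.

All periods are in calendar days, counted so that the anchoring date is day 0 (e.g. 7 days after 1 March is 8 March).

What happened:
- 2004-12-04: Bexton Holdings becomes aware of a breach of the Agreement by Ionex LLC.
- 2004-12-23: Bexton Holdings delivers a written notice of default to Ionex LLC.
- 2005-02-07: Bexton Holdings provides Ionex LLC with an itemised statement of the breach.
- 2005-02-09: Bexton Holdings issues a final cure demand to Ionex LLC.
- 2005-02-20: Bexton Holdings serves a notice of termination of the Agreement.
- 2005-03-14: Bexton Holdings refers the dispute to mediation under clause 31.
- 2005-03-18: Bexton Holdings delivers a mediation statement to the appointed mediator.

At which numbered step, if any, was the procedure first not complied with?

Step 1: 20 days after 2004-12-04 (when the breach is discovered) is 2004-12-24; 2004-12-23 is within that limit.
Step 2: 47 days after 2004-12-23 (when the default notice is delivered) is 2005-02-08; completed 2005-02-07, before the deadline.
Step 3: 60 days after 2005-02-07 (when the itemised statement is provided) is 2005-04-08; completed 2005-02-09, before the deadline.
Step 4: the earliest permitted date is 7 days after 2005-02-09 (when the final cure demand is issued), i.e. 2005-02-16; done 2005-02-20, after the minimum wait.
Step 5: 129 days after 2004-12-23 (when the default notice is delivered) is 2005-05-01; done 2005-03-14 — timely.
Step 6: 70 days after 2005-03-14 (when the dispute is referred to mediation) is 2005-05-23; done 2005-03-18 — timely.

None — every step was satisfied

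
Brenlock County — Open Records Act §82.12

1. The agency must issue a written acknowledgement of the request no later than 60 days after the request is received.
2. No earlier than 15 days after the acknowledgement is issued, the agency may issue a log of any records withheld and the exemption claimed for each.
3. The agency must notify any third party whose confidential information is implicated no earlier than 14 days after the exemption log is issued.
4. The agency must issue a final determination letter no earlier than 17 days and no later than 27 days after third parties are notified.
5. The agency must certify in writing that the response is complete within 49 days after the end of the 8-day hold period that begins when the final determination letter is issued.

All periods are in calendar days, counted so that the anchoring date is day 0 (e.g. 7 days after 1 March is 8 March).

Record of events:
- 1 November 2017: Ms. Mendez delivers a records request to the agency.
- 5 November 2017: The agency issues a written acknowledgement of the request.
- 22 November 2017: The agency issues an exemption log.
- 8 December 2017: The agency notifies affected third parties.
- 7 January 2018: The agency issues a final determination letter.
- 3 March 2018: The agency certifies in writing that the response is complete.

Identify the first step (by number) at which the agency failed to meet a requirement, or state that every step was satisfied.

Step 4

(1) due by 1 November 2017 + 60 days = 31 December 2017; done 5 November 2017 — timely.
(2) permitted from 5 November 2017 + 15 days = 20 November 2017 onward; 22 November 2017 is on or after that date.
(3) permitted from 22 November 2017 + 14 days = 6 December 2017 onward; 8 December 2017 is on or after that date.
(4) the permitted window runs from 8 December 2017 + 17 = 25 December 2017 to 8 December 2017 + 27 = 4 January 2018; done 7 January 2018 — 3 days after the window closed.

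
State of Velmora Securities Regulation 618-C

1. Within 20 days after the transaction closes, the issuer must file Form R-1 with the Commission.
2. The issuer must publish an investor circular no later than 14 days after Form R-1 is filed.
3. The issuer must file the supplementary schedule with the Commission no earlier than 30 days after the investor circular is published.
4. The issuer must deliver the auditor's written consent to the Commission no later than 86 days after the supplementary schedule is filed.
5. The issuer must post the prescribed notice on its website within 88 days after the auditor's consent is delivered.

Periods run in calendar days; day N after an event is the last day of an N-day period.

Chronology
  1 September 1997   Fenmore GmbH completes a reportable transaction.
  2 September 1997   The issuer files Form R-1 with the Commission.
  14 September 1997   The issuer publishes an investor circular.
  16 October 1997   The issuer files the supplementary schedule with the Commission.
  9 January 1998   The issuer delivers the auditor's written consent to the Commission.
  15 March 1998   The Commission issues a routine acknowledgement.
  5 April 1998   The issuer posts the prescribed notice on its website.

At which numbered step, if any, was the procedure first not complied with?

None — every step was satisfied

Step 1 — counting 20 days from 1 September 1997 (when the transaction closes) gives a deadline of 21 September 1997; done 2 September 1997 — timely.
Step 2 — counting 14 days from 2 September 1997 (when Form R-1 is filed) gives a deadline of 16 September 1997; done 14 September 1997 — timely.
Step 3 — must wait 30 days from 14 September 1997 (when the investor circular is published), so not before 14 October 1997; 16 October 1997 is on or after that date.
Step 4 — counting 86 days from 16 October 1997 (when the supplementary schedule is filed) gives a deadline of 10 January 1998; 9 January 1998 is within that limit.
Step 5 — counting 88 days from 9 January 1998 (when the auditor's consent is delivered) gives a deadline of 7 April 1998; done 5 April 1998 — timely.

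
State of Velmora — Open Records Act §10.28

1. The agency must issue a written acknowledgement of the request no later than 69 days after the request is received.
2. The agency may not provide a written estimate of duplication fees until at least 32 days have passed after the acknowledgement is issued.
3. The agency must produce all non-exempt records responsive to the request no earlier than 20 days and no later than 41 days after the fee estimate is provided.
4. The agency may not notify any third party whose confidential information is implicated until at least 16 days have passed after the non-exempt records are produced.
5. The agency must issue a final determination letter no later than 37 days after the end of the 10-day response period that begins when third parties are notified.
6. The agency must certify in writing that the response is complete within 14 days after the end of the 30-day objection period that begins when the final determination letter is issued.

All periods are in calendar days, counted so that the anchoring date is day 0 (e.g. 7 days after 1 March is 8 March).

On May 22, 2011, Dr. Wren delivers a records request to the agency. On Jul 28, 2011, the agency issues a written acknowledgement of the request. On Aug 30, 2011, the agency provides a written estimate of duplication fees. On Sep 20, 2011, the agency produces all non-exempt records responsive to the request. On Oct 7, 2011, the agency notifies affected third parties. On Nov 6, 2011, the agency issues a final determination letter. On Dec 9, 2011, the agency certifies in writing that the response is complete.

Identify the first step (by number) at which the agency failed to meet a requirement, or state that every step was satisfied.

None — every step was satisfied

Step 1: 69 days after May 22, 2011 (when the request is received) is Jul 30, 2011; completed Jul 28, 2011, before the deadline.
Step 2: the earliest permitted date is 32 days after Jul 28, 2011 (when the acknowledgement is issued), i.e. Aug 29, 2011; done Aug 30, 2011, after the minimum wait.
Step 3: the window is 20–41 days after Aug 30, 2011 (when the fee estimate is provided), so Sep 19, 2011 through Oct 10, 2011; Sep 20, 2011 falls inside that range.
Step 4: the earliest permitted date is 16 days after Sep 20, 2011 (when the non-exempt records are produced), i.e. Oct 6, 2011; done Oct 7, 2011 — permitted.
Step 5: 37 days after Oct 17, 2011 (end of the 10-day response period, which began when third parties are notified on Oct 7, 2011) is Nov 23, 2011; completed Nov 6, 2011, before the deadline.
Step 6: 14 days after Dec 6, 2011 (end of the 30-day objection period, which began when the final determination letter is issued on Nov 6, 2011) is Dec 20, 2011; Dec 9, 2011 is within that limit.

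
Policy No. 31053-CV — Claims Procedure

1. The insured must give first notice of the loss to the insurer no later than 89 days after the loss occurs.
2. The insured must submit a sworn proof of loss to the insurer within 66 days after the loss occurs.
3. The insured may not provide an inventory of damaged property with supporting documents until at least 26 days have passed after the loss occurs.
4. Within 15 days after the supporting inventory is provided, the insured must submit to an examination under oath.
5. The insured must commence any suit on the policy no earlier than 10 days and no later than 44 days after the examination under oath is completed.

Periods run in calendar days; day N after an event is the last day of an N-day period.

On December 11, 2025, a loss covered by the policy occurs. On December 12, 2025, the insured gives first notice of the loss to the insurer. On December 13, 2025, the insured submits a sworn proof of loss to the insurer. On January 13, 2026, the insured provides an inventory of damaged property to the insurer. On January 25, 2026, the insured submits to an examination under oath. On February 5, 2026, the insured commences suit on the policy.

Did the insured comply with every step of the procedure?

Step 1 — counting 89 days from December 11, 2025 (when the loss occurs) gives a deadline of March 10, 2026; December 12, 2025 is within that limit.
Step 2 — counting 66 days from December 11, 2025 (when the loss occurs) gives a deadline of February 15, 2026; done December 13, 2025 — timely.
Step 3 — must wait 26 days from December 11, 2025 (when the loss occurs), so not before January 6, 2026; January 13, 2026 is on or after that date.
Step 4 — counting 15 days from January 13, 2026 (when the supporting inventory is provided) gives a deadline of January 28, 2026; done January 25, 2026 — timely.
Step 5 — 10 and 44 days from January 25, 2026 (when the examination under oath is completed) are February 4, 2026 and March 10, 2026 respectively; February 5, 2026 falls inside that range.

Yes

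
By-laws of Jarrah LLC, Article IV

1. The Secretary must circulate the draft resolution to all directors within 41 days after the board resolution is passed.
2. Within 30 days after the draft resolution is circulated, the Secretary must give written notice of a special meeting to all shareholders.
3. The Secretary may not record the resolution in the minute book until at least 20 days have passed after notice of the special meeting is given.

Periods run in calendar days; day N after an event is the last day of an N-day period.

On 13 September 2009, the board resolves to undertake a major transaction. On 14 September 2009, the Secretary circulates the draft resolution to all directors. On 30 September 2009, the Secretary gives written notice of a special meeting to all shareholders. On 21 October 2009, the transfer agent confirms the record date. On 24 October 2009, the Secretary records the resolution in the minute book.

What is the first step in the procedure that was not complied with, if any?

Step 1 — counting 41 days from 13 September 2009 (when the board resolution is passed) gives a deadline of 24 October 2009; completed 14 September 2009, before the deadline.
Step 2 — counting 30 days from 14 September 2009 (when the draft resolution is circulated) gives a deadline of 14 October 2009; 30 September 2009 is within that limit.
Step 3 — must wait 20 days from 30 September 2009 (when notice of the special meeting is given), so not before 20 October 2009; 24 October 2009 is on or after that date.

None — every step was satisfied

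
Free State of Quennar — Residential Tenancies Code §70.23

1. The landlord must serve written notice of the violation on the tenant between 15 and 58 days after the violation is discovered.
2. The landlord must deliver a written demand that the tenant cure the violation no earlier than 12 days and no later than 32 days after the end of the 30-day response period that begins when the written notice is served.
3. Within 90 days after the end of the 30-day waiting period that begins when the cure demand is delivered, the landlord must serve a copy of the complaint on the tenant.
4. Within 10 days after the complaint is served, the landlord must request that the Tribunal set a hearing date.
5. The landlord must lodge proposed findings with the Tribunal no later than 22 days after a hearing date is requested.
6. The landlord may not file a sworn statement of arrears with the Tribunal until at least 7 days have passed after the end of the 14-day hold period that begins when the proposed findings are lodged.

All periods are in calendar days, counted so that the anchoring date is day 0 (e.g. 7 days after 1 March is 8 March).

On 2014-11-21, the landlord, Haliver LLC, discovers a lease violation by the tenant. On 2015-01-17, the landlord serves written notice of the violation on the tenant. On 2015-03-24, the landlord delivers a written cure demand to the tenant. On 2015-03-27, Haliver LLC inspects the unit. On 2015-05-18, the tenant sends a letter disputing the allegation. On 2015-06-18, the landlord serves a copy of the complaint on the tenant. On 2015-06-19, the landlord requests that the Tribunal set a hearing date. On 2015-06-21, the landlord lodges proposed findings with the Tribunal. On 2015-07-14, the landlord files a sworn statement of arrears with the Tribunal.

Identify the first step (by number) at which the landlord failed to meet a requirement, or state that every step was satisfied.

(1) the permitted window runs from 2014-11-21 + 15 = 2014-12-06 to 2014-11-21 + 58 = 2015-01-18; done 2015-01-17 — within the window.
(2) the permitted window runs from 2015-02-16 + 12 = 2015-02-28 to 2015-02-16 + 32 = 2015-03-20; 2015-03-24 is 4 days past the end of the window.
That is the first point of non-compliance.

Step 2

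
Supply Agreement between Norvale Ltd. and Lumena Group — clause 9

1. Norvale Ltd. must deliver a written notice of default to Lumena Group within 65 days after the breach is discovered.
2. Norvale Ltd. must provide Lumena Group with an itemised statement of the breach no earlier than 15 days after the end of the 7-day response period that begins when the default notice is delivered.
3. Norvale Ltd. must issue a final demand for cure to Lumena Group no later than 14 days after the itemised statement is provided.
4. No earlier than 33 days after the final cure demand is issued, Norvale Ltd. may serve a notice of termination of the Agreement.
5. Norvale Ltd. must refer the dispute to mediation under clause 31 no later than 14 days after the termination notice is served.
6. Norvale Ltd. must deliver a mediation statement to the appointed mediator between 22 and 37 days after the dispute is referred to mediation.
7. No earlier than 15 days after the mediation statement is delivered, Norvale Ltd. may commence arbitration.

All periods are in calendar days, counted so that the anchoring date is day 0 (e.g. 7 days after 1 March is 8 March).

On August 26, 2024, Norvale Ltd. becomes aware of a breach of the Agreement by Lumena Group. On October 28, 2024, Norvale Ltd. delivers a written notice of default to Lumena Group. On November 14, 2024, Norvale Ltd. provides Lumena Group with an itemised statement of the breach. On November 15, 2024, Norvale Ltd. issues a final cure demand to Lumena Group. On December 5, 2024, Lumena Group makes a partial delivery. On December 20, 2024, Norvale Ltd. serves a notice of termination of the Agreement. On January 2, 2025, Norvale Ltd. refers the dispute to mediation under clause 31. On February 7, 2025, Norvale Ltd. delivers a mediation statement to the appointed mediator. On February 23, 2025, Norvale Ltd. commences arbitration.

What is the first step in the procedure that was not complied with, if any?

Step 1 — counting 65 days from August 26, 2024 (when the breach is discovered) gives a deadline of October 30, 2024; completed October 28, 2024, before the deadline.
Step 2 — must wait 15 days from November 4, 2024 (end of the 7-day response period, which began when the default notice is delivered on October 28, 2024), so not before November 19, 2024; acted on November 14, 2024, 5 days prematurely.

Step 2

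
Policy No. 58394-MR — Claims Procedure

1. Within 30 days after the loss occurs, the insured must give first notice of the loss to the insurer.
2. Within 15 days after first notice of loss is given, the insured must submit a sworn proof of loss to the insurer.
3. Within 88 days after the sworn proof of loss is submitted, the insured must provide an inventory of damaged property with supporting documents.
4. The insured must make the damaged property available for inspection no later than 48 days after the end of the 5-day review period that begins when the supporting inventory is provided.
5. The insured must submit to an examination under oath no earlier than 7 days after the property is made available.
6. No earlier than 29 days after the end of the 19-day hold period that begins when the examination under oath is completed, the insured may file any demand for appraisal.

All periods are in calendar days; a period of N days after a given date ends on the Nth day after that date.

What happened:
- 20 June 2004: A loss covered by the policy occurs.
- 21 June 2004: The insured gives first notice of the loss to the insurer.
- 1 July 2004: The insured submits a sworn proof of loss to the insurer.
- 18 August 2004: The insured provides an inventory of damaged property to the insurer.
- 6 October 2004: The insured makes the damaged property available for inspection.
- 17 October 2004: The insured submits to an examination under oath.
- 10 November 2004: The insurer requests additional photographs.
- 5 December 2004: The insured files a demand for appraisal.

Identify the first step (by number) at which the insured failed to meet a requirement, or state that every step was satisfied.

None — every step was satisfied

(1) due by 20 June 2004 + 30 days = 20 July 2004; done 21 June 2004 — timely.
(2) due by 21 June 2004 + 15 days = 6 July 2004; completed 1 July 2004, before the deadline.
(3) due by 1 July 2004 + 88 days = 27 September 2004; done 18 August 2004 — timely.
(4) due by 23 August 2004 + 48 days = 10 October 2004; 6 October 2004 is within that limit.
(5) permitted from 6 October 2004 + 7 days = 13 October 2004 onward; 17 October 2004 is on or after that date.
(6) permitted from 5 November 2004 + 29 days = 4 December 2004 onward; done 5 December 2004 — permitted.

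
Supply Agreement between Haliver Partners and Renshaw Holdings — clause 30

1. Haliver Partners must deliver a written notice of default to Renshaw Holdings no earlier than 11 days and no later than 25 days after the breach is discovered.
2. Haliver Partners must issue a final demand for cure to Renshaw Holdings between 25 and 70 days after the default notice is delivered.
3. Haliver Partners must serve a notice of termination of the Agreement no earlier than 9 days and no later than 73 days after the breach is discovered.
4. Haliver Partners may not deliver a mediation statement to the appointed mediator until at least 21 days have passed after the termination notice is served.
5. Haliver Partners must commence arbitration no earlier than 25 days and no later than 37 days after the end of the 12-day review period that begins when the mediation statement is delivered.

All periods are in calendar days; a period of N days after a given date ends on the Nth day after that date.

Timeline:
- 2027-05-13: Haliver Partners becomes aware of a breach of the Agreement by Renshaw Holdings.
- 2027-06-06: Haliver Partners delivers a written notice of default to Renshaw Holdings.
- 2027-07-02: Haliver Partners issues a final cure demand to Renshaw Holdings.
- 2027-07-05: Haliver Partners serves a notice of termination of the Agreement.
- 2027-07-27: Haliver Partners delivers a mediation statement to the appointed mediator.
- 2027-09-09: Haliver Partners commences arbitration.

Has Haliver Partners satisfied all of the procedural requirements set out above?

Yes

Step 1: the window is 11–25 days after 2027-05-13 (when the breach is discovered), so 2027-05-24 through 2027-06-07; done 2027-06-06 — within the window.
Step 2: the window is 25–70 days after 2027-06-06 (when the default notice is delivered), so 2027-07-01 through 2027-08-15; done 2027-07-02, which is between those dates.
Step 3: the window is 9–73 days after 2027-05-13 (when the breach is discovered), so 2027-05-22 through 2027-07-25; done 2027-07-05, which is between those dates.
Step 4: the earliest permitted date is 21 days after 2027-07-05 (when the termination notice is served), i.e. 2027-07-26; done 2027-07-27, after the minimum wait.
Step 5: the window is 25–37 days after 2027-08-08 (end of the 12-day review period, which began when the mediation statement is delivered on 2027-07-27), so 2027-09-02 through 2027-09-14; done 2027-09-09 — within the window.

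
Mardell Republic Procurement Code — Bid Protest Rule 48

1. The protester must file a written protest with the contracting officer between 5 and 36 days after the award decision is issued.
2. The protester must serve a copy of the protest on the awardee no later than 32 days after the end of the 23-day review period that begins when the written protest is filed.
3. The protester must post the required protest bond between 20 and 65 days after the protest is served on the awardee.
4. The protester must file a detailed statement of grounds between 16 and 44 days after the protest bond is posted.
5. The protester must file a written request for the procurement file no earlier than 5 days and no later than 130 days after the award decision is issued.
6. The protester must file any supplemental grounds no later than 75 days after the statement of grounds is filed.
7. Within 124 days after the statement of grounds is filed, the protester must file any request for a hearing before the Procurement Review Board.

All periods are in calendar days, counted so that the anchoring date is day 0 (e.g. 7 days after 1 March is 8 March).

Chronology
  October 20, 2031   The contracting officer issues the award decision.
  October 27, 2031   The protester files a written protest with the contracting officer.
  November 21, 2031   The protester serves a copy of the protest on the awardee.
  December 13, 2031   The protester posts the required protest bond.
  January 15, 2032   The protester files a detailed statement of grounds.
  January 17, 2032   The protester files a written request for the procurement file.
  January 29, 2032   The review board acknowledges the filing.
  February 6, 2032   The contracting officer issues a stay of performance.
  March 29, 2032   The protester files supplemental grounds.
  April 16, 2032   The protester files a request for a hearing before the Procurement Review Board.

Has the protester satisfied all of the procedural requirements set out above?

Yes

Step 1 — 5 and 36 days from October 20, 2031 (when the award decision is issued) are October 25, 2031 and November 25, 2031 respectively; done October 27, 2031 — within the window.
Step 2 — counting 32 days from November 19, 2031 (end of the 23-day review period, which began when the written protest is filed on October 27, 2031) gives a deadline of December 21, 2031; November 21, 2031 is within that limit.
Step 3 — 20 and 65 days from November 21, 2031 (when the protest is served on the awardee) are December 11, 2031 and January 25, 2032 respectively; done December 13, 2031 — within the window.
Step 4 — 16 and 44 days from December 13, 2031 (when the protest bond is posted) are December 29, 2031 and January 26, 2032 respectively; January 15, 2032 falls inside that range.
Step 5 — 5 and 130 days from October 20, 2031 (when the award decision is issued) are October 25, 2031 and February 27, 2032 respectively; January 17, 2032 falls inside that range.
Step 6 — counting 75 days from January 15, 2032 (when the statement of grounds is filed) gives a deadline of March 30, 2032; completed March 29, 2032, before the deadline.
Step 7 — counting 124 days from January 15, 2032 (when the statement of grounds is filed) gives a deadline of May 18, 2032; done April 16, 2032 — timely.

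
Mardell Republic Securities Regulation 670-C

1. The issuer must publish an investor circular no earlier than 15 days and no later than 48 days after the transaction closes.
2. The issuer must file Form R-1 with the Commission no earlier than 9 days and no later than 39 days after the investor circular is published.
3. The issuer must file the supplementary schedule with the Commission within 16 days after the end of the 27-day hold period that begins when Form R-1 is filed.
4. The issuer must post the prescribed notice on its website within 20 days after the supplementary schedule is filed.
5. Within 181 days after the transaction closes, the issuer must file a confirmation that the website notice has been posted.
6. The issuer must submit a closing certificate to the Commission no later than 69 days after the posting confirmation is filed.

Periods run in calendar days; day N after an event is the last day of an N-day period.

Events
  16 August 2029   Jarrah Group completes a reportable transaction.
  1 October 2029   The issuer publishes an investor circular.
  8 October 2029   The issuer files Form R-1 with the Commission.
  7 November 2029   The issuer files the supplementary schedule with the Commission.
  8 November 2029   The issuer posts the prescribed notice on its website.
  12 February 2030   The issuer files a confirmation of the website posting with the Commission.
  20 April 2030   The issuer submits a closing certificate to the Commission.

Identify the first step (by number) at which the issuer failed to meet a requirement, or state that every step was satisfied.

Step 2

Step 1 — 15 and 48 days from 16 August 2029 (when the transaction closes) are 31 August 2029 and 3 October 2029 respectively; done 1 October 2029 — within the window.
Step 2 — 9 and 39 days from 1 October 2029 (when the investor circular is published) are 10 October 2029 and 9 November 2029 respectively; 8 October 2029 is 2 days too early.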